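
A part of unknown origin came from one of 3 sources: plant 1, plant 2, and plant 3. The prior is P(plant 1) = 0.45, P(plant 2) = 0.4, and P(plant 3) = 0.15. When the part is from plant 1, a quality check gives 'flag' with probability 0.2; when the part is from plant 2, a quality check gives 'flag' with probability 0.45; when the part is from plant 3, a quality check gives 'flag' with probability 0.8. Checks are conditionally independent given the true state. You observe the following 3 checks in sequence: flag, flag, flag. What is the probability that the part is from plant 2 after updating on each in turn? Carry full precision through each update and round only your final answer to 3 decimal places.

0.312

After 'flag': normaliser = 0.2·0.4500 + 0.45·0.4000 + 0.8·0.1500; P(plant 1) ≈ 0.2308, P(plant 2) ≈ 0.4615, P(plant 3) ≈ 0.3077
After 'flag': normaliser = 0.2·0.2308 + 0.45·0.4615 + 0.8·0.3077; P(plant 1) ≈ 0.0923, P(plant 2) ≈ 0.4154, P(plant 3) ≈ 0.4923
After 'flag': normaliser = 0.2·0.0923 + 0.45·0.4154 + 0.8·0.4923; P(plant 1) ≈ 0.0308, P(plant 2) ≈ 0.3119, P(plant 3) ≈ 0.6573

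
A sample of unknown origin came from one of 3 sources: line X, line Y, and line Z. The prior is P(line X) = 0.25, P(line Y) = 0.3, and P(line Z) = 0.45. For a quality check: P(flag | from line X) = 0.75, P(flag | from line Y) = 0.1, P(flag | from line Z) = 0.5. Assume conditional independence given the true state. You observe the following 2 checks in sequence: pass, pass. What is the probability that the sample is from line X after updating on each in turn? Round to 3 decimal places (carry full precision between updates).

After 'pass': normaliser = 0.25·0.2500 + 0.9·0.3000 + 0.5·0.4500; P(line X) ≈ 0.1121, P(line Y) ≈ 0.4843, P(line Z) ≈ 0.4036
After 'pass': normaliser = 0.25·0.1121 + 0.9·0.4843 + 0.5·0.4036; P(line X) ≈ 0.0421, P(line Y) ≈ 0.6548, P(line Z) ≈ 0.3031

0.042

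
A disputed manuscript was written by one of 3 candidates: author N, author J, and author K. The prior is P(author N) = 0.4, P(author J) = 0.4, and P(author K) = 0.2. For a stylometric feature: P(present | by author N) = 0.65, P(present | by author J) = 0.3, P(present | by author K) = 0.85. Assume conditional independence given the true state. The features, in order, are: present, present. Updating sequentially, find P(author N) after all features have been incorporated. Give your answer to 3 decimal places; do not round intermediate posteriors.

0.484

After 'present': normaliser = 0.65·0.4000 + 0.3·0.4000 + 0.85·0.2000; P(author N) ≈ 0.4727, P(author J) ≈ 0.2182, P(author K) ≈ 0.3091
After 'present': normaliser = 0.65·0.4727 + 0.3·0.2182 + 0.85·0.3091; P(author N) ≈ 0.4835, P(author J) ≈ 0.1030, P(author K) ≈ 0.4134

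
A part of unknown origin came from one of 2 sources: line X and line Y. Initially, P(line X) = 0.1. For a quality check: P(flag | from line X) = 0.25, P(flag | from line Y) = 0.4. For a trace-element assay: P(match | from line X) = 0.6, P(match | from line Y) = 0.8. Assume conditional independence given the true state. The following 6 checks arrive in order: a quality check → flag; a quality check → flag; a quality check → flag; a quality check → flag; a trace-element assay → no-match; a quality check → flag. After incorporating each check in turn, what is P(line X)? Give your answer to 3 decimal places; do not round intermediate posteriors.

0.021

Apply Bayes' rule sequentially, carrying P(line X) forward.
After a quality check='flag': P(line X) = 0.25·0.1000 / (0.25·0.1000 + 0.4·0.9000) ≈ 0.0649
After a quality check='flag': P(line X) = 0.25·0.0649 / (0.25·0.0649 + 0.4·0.9351) ≈ 0.0416
After a quality check='flag': P(line X) = 0.25·0.0416 / (0.25·0.0416 + 0.4·0.9584) ≈ 0.0264
After a quality check='flag': P(line X) = 0.25·0.0264 / (0.25·0.0264 + 0.4·0.9736) ≈ 0.0167
After a trace-element assay='no-match': P(line X) = 0.4·0.0167 / (0.4·0.0167 + 0.2·0.9833) ≈ 0.0328
After a quality check='flag': P(line X) = 0.25·0.0328 / (0.25·0.0328 + 0.4·0.9672) ≈ 0.0208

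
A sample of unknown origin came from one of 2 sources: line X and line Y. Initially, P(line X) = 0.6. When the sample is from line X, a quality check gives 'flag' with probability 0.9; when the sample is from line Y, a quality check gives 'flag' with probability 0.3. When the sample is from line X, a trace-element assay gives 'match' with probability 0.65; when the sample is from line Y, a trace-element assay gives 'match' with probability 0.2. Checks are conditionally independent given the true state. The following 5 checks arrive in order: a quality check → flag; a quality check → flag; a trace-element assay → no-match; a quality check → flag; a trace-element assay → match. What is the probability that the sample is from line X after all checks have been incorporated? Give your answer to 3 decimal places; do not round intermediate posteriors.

After a quality check='flag': P(line X) = 0.9·0.6000 / (0.9·0.6000 + 0.3·0.4000) ≈ 0.8182
After a quality check='flag': P(line X) = 0.9·0.8182 / (0.9·0.8182 + 0.3·0.1818) ≈ 0.9310
After a trace-element assay='no-match': P(line X) = 0.35·0.9310 / (0.35·0.9310 + 0.8·0.0690) ≈ 0.8552
After a quality check='flag': P(line X) = 0.9·0.8552 / (0.9·0.8552 + 0.3·0.1448) ≈ 0.9466
After a trace-element assay='match': P(line X) = 0.65·0.9466 / (0.65·0.9466 + 0.2·0.0534) ≈ 0.9829

0.983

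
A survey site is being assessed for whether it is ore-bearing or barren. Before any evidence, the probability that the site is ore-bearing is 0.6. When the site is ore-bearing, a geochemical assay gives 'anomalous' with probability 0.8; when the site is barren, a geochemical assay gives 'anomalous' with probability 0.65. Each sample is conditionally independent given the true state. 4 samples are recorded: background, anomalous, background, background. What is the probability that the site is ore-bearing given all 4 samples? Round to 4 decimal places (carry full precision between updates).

Apply Bayes' rule sequentially, carrying P(ore) forward.
After 'background': P(ore) = 0.2·0.6000 / (0.2·0.6000 + 0.35·0.4000) ≈ 0.4615
After 'anomalous': P(ore) = 0.8·0.4615 / (0.8·0.4615 + 0.65·0.5385) ≈ 0.5134
After 'background': P(ore) = 0.2·0.5134 / (0.2·0.5134 + 0.35·0.4866) ≈ 0.3761
After 'background': P(ore) = 0.2·0.3761 / (0.2·0.3761 + 0.35·0.6239) ≈ 0.2562

0.2562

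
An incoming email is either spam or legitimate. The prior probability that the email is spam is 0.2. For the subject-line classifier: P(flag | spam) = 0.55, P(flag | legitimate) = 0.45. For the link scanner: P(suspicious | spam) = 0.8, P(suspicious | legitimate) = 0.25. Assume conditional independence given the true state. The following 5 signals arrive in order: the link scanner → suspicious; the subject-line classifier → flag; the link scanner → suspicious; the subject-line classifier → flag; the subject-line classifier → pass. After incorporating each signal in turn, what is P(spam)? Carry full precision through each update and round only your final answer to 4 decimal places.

Each posterior becomes the prior for the next update.
After the link scanner='suspicious': P(spam) = 0.8·0.2000 / (0.8·0.2000 + 0.25·0.8000) ≈ 0.4444
After the subject-line classifier='flag': P(spam) = 0.55·0.4444 / (0.55·0.4444 + 0.45·0.5556) ≈ 0.4944
After the link scanner='suspicious': P(spam) = 0.8·0.4944 / (0.8·0.4944 + 0.25·0.5056) ≈ 0.7578
After the subject-line classifier='flag': P(spam) = 0.55·0.7578 / (0.55·0.7578 + 0.45·0.2422) ≈ 0.7927
After the subject-line classifier='pass': P(spam) = 0.45·0.7927 / (0.45·0.7927 + 0.55·0.2073) ≈ 0.7578

0.7578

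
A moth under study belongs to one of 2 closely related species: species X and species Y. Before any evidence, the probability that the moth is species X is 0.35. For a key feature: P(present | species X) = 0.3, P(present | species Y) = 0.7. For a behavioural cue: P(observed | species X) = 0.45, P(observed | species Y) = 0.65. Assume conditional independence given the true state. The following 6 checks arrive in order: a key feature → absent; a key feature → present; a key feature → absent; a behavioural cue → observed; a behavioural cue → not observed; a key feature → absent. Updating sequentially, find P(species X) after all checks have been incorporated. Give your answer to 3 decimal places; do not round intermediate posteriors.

0.761

Each posterior becomes the prior for the next update.
After a key feature='absent': P(species X) = 0.7·0.3500 / (0.7·0.3500 + 0.3·0.6500) ≈ 0.5568
After a key feature='present': P(species X) = 0.3·0.5568 / (0.3·0.5568 + 0.7·0.4432) ≈ 0.3500
After a key feature='absent': P(species X) = 0.7·0.3500 / (0.7·0.3500 + 0.3·0.6500) ≈ 0.5568
After a behavioural cue='observed': P(species X) = 0.45·0.5568 / (0.45·0.5568 + 0.65·0.4432) ≈ 0.4652
After a behavioural cue='not observed': P(species X) = 0.55·0.4652 / (0.55·0.4652 + 0.35·0.5348) ≈ 0.5775
After a key feature='absent': P(species X) = 0.7·0.5775 / (0.7·0.5775 + 0.3·0.4225) ≈ 0.7613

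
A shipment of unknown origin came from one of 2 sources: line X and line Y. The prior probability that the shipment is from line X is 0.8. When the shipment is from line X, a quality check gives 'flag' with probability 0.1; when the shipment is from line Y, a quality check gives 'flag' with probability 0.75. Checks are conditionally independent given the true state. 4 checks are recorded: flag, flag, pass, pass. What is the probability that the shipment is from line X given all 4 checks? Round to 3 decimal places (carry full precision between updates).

0.480

After 'flag': P(line X) = 0.1·0.8000 / (0.1·0.8000 + 0.75·0.2000) ≈ 0.3478
After 'flag': P(line X) = 0.1·0.3478 / (0.1·0.3478 + 0.75·0.6522) ≈ 0.0664
After 'pass': P(line X) = 0.9·0.0664 / (0.9·0.0664 + 0.25·0.9336) ≈ 0.2038
After 'pass': P(line X) = 0.9·0.2038 / (0.9·0.2038 + 0.25·0.7962) ≈ 0.4796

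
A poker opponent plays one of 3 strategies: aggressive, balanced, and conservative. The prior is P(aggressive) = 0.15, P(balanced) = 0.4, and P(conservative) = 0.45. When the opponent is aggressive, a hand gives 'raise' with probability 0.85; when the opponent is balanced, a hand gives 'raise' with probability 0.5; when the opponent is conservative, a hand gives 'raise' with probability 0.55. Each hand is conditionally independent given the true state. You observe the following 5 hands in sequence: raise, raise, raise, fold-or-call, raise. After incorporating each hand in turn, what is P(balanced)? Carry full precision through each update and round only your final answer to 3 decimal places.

After 'raise': normaliser = 0.85·0.1500 + 0.5·0.4000 + 0.55·0.4500; P(aggressive) ≈ 0.2217, P(balanced) ≈ 0.3478, P(conservative) ≈ 0.4304
After 'raise': normaliser = 0.85·0.2217 + 0.5·0.3478 + 0.55·0.4304; P(aggressive) ≈ 0.3146, P(balanced) ≈ 0.2903, P(conservative) ≈ 0.3951
After 'raise': normaliser = 0.85·0.3146 + 0.5·0.2903 + 0.55·0.3951; P(aggressive) ≈ 0.4245, P(balanced) ≈ 0.2304, P(conservative) ≈ 0.3450
After 'fold-or-call': normaliser = 0.15·0.4245 + 0.5·0.2304 + 0.45·0.3450; P(aggressive) ≈ 0.1906, P(balanced) ≈ 0.3448, P(conservative) ≈ 0.4646
After 'raise': normaliser = 0.85·0.1906 + 0.5·0.3448 + 0.55·0.4646; P(aggressive) ≈ 0.2746, P(balanced) ≈ 0.2922, P(conservative) ≈ 0.4332

0.292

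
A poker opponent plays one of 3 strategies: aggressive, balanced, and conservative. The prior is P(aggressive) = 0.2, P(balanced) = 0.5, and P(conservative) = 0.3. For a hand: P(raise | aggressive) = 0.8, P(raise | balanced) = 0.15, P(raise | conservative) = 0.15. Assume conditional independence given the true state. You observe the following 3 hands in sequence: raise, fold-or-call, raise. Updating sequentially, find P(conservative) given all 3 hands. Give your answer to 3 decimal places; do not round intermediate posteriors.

0.140

After 'raise': normaliser = 0.8·0.2000 + 0.15·0.5000 + 0.15·0.3000; P(aggressive) ≈ 0.5714, P(balanced) ≈ 0.2679, P(conservative) ≈ 0.1607
After 'fold-or-call': normaliser = 0.2·0.5714 + 0.85·0.2679 + 0.85·0.1607; P(aggressive) ≈ 0.2388, P(balanced) ≈ 0.4757, P(conservative) ≈ 0.2854
After 'raise': normaliser = 0.8·0.2388 + 0.15·0.4757 + 0.15·0.2854; P(aggressive) ≈ 0.6259, P(balanced) ≈ 0.2338, P(conservative) ≈ 0.1403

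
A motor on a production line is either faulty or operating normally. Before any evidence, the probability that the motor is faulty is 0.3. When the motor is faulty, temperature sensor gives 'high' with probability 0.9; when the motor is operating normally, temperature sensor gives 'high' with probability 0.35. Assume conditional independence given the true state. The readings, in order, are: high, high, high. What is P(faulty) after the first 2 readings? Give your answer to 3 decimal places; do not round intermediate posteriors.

0.739

After 'high': P(faulty) = 0.9·0.3000 / (0.9·0.3000 + 0.35·0.7000) ≈ 0.5243
After 'high': P(faulty) = 0.9·0.5243 / (0.9·0.5243 + 0.35·0.4757) ≈ 0.7392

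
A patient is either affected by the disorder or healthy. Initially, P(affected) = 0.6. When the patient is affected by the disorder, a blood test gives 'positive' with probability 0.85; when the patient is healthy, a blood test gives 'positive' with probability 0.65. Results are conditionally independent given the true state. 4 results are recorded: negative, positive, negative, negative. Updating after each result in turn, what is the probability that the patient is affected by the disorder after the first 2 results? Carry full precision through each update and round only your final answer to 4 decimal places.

0.4567

After 'negative': P(affected) = 0.15·0.6000 / (0.15·0.6000 + 0.35·0.4000) ≈ 0.3913
After 'positive': P(affected) = 0.85·0.3913 / (0.85·0.3913 + 0.65·0.6087) ≈ 0.4567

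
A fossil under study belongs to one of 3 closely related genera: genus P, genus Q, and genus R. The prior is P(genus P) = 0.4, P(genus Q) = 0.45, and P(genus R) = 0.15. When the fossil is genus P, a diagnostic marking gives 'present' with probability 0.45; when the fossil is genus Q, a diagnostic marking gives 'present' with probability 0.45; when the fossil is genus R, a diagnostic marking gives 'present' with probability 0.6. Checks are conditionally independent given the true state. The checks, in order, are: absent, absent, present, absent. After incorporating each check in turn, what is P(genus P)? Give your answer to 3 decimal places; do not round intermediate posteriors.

0.432

Apply Bayes' rule sequentially, carrying P(genus P) forward.
After 'absent': normaliser = 0.55·0.4000 + 0.55·0.4500 + 0.4·0.1500; P(genus P) ≈ 0.4171, P(genus Q) ≈ 0.4692, P(genus R) ≈ 0.1137
After 'absent': normaliser = 0.55·0.4171 + 0.55·0.4692 + 0.4·0.1137; P(genus P) ≈ 0.4304, P(genus Q) ≈ 0.4842, P(genus R) ≈ 0.0854
After 'present': normaliser = 0.45·0.4304 + 0.45·0.4842 + 0.6·0.0854; P(genus P) ≈ 0.4185, P(genus Q) ≈ 0.4708, P(genus R) ≈ 0.1107
After 'absent': normaliser = 0.55·0.4185 + 0.55·0.4708 + 0.4·0.1107; P(genus P) ≈ 0.4315, P(genus Q) ≈ 0.4855, P(genus R) ≈ 0.0830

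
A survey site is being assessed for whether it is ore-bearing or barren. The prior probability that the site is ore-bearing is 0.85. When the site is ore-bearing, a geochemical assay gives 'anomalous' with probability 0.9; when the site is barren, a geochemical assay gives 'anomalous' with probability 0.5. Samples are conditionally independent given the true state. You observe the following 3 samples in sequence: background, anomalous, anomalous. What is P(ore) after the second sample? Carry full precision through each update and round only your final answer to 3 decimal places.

Each posterior becomes the prior for the next update.
After 'background': P(ore) = 0.1·0.8500 / (0.1·0.8500 + 0.5·0.1500) ≈ 0.5312
After 'anomalous': P(ore) = 0.9·0.5312 / (0.9·0.5312 + 0.5·0.4688) ≈ 0.6711

0.671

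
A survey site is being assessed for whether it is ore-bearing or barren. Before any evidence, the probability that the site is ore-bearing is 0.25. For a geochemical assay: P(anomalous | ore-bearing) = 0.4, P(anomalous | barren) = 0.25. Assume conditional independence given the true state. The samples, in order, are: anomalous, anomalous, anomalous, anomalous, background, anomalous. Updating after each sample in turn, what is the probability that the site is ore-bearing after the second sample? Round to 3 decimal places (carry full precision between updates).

0.460

After 'anomalous': P(ore) = 0.4·0.2500 / (0.4·0.2500 + 0.25·0.7500) ≈ 0.3478
After 'anomalous': P(ore) = 0.4·0.3478 / (0.4·0.3478 + 0.25·0.6522) ≈ 0.4604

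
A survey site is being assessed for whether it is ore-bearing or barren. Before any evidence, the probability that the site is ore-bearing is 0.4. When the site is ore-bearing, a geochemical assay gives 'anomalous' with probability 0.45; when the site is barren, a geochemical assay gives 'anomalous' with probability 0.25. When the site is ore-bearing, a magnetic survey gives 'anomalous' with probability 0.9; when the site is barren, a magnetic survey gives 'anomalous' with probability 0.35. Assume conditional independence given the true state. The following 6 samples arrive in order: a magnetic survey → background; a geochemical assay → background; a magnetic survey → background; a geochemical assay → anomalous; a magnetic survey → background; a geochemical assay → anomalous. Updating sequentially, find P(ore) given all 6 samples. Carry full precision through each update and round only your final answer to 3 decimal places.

0.006

Each posterior becomes the prior for the next update.
After a magnetic survey='background': P(ore) = 0.1·0.4000 / (0.1·0.4000 + 0.65·0.6000) ≈ 0.0930
After a geochemical assay='background': P(ore) = 0.55·0.0930 / (0.55·0.0930 + 0.75·0.9070) ≈ 0.0700
After a magnetic survey='background': P(ore) = 0.1·0.0700 / (0.1·0.0700 + 0.65·0.9300) ≈ 0.0114
After a geochemical assay='anomalous': P(ore) = 0.45·0.0114 / (0.45·0.0114 + 0.25·0.9886) ≈ 0.0204
After a magnetic survey='background': P(ore) = 0.1·0.0204 / (0.1·0.0204 + 0.65·0.9796) ≈ 0.0032
After a geochemical assay='anomalous': P(ore) = 0.45·0.0032 / (0.45·0.0032 + 0.25·0.9968) ≈ 0.0057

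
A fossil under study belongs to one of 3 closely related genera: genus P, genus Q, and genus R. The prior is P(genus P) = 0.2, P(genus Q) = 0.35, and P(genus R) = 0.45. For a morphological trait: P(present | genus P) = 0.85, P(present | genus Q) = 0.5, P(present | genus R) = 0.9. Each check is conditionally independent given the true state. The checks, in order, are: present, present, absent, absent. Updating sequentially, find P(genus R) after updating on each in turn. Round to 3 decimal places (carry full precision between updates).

0.127

After 'present': normaliser = 0.85·0.2000 + 0.5·0.3500 + 0.9·0.4500; P(genus P) ≈ 0.2267, P(genus Q) ≈ 0.2333, P(genus R) ≈ 0.5400
After 'present': normaliser = 0.85·0.2267 + 0.5·0.2333 + 0.9·0.5400; P(genus P) ≈ 0.2422, P(genus Q) ≈ 0.1467, P(genus R) ≈ 0.6111
After 'absent': normaliser = 0.15·0.2422 + 0.5·0.1467 + 0.1·0.6111; P(genus P) ≈ 0.2128, P(genus Q) ≈ 0.4294, P(genus R) ≈ 0.3578
After 'absent': normaliser = 0.15·0.2128 + 0.5·0.4294 + 0.1·0.3578; P(genus P) ≈ 0.1130, P(genus Q) ≈ 0.7603, P(genus R) ≈ 0.1267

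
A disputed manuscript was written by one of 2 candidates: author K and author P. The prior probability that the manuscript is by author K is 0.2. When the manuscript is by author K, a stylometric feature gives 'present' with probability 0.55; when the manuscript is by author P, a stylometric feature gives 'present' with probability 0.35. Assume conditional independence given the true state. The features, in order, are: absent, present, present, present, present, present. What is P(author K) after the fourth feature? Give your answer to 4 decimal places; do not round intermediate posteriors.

0.4018

After 'absent': P(author K) = 0.45·0.2000 / (0.45·0.2000 + 0.65·0.8000) ≈ 0.1475
After 'present': P(author K) = 0.55·0.1475 / (0.55·0.1475 + 0.35·0.8525) ≈ 0.2138
After 'present': P(author K) = 0.55·0.2138 / (0.55·0.2138 + 0.35·0.7862) ≈ 0.2994
After 'present': P(author K) = 0.55·0.2994 / (0.55·0.2994 + 0.35·0.7006) ≈ 0.4018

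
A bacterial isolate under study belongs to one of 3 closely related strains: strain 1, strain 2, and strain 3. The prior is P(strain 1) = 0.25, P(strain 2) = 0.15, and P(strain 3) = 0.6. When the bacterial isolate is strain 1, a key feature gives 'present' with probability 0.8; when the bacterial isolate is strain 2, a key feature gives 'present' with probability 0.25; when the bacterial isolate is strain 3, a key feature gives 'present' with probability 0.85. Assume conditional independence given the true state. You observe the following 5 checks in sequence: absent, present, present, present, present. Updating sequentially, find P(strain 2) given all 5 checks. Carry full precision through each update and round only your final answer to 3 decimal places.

0.006

Each posterior becomes the prior for the next update.
After 'absent': normaliser = 0.2·0.2500 + 0.75·0.1500 + 0.15·0.6000; P(strain 1) ≈ 0.1980, P(strain 2) ≈ 0.4455, P(strain 3) ≈ 0.3564
After 'present': normaliser = 0.8·0.1980 + 0.25·0.4455 + 0.85·0.3564; P(strain 1) ≈ 0.2766, P(strain 2) ≈ 0.1945, P(strain 3) ≈ 0.5290
After 'present': normaliser = 0.8·0.2766 + 0.25·0.1945 + 0.85·0.5290; P(strain 1) ≈ 0.3075, P(strain 2) ≈ 0.0676, P(strain 3) ≈ 0.6249
After 'present': normaliser = 0.8·0.3075 + 0.25·0.0676 + 0.85·0.6249; P(strain 1) ≈ 0.3098, P(strain 2) ≈ 0.0213, P(strain 3) ≈ 0.6689
After 'present': normaliser = 0.8·0.3098 + 0.25·0.0213 + 0.85·0.6689; P(strain 1) ≈ 0.3016, P(strain 2) ≈ 0.0065, P(strain 3) ≈ 0.6919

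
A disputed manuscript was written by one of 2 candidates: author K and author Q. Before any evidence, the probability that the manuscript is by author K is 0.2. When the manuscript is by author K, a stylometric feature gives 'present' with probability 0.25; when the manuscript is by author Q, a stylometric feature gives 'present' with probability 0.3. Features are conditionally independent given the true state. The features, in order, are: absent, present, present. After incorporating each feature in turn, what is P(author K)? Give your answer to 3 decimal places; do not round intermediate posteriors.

Each posterior becomes the prior for the next update.
After 'absent': P(author K) = 0.75·0.2000 / (0.75·0.2000 + 0.7·0.8000) ≈ 0.2113
After 'present': P(author K) = 0.25·0.2113 / (0.25·0.2113 + 0.3·0.7887) ≈ 0.1825
After 'present': P(author K) = 0.25·0.1825 / (0.25·0.1825 + 0.3·0.8175) ≈ 0.1568

0.157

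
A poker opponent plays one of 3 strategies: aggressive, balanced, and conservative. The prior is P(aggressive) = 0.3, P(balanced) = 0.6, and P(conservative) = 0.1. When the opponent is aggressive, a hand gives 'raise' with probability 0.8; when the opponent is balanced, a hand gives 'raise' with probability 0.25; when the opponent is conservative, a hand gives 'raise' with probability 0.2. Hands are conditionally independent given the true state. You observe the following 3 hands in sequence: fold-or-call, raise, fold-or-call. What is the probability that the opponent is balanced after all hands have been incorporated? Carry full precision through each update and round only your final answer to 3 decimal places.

After 'fold-or-call': normaliser = 0.2·0.3000 + 0.75·0.6000 + 0.8·0.1000; P(aggressive) ≈ 0.1017, P(balanced) ≈ 0.7627, P(conservative) ≈ 0.1356
After 'raise': normaliser = 0.8·0.1017 + 0.25·0.7627 + 0.2·0.1356; P(aggressive) ≈ 0.2720, P(balanced) ≈ 0.6374, P(conservative) ≈ 0.0907
After 'fold-or-call': normaliser = 0.2·0.2720 + 0.75·0.6374 + 0.8·0.0907; P(aggressive) ≈ 0.0899, P(balanced) ≈ 0.7902, P(conservative) ≈ 0.1199

0.790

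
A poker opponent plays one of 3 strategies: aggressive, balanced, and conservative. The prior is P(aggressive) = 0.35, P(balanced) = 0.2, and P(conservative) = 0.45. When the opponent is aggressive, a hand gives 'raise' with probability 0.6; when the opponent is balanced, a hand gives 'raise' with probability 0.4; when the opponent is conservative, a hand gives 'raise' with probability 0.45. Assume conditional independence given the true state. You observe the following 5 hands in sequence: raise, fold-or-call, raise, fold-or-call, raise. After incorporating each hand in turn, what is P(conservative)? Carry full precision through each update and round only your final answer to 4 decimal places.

0.4261

Each posterior becomes the prior for the next update.
After 'raise': normaliser = 0.6·0.3500 + 0.4·0.2000 + 0.45·0.4500; P(aggressive) ≈ 0.4264, P(balanced) ≈ 0.1624, P(conservative) ≈ 0.4112
After 'fold-or-call': normaliser = 0.4·0.4264 + 0.6·0.1624 + 0.55·0.4112; P(aggressive) ≈ 0.3451, P(balanced) ≈ 0.1972, P(conservative) ≈ 0.4576
After 'raise': normaliser = 0.6·0.3451 + 0.4·0.1972 + 0.45·0.4576; P(aggressive) ≈ 0.4210, P(balanced) ≈ 0.1604, P(conservative) ≈ 0.4186
After 'fold-or-call': normaliser = 0.4·0.4210 + 0.6·0.1604 + 0.55·0.4186; P(aggressive) ≈ 0.3403, P(balanced) ≈ 0.1944, P(conservative) ≈ 0.4653
After 'raise': normaliser = 0.6·0.3403 + 0.4·0.1944 + 0.45·0.4653; P(aggressive) ≈ 0.4156, P(balanced) ≈ 0.1583, P(conservative) ≈ 0.4261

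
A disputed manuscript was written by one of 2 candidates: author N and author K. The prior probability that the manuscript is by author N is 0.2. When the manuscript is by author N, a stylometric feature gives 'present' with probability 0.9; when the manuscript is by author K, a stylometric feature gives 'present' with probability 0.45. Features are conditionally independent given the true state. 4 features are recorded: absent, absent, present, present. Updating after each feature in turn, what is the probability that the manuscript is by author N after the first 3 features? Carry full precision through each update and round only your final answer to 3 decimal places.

After 'absent': P(author N) = 0.1·0.2000 / (0.1·0.2000 + 0.55·0.8000) ≈ 0.0435
After 'absent': P(author N) = 0.1·0.0435 / (0.1·0.0435 + 0.55·0.9565) ≈ 0.0082
After 'present': P(author N) = 0.9·0.0082 / (0.9·0.0082 + 0.45·0.9918) ≈ 0.0163

0.016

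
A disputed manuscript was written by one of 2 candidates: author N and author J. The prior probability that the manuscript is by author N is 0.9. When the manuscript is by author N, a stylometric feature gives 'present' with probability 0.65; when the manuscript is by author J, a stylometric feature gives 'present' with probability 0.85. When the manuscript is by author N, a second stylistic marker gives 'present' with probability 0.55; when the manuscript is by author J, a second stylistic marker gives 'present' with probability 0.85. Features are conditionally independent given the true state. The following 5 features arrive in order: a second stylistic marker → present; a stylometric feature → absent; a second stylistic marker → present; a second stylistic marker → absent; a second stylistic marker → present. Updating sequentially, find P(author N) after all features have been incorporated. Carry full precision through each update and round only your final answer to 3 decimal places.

0.945

After a second stylistic marker='present': P(author N) = 0.55·0.9000 / (0.55·0.9000 + 0.85·0.1000) ≈ 0.8534
After a stylometric feature='absent': P(author N) = 0.35·0.8534 / (0.35·0.8534 + 0.15·0.1466) ≈ 0.9315
After a second stylistic marker='present': P(author N) = 0.55·0.9315 / (0.55·0.9315 + 0.85·0.0685) ≈ 0.8979
After a second stylistic marker='absent': P(author N) = 0.45·0.8979 / (0.45·0.8979 + 0.15·0.1021) ≈ 0.9635
After a second stylistic marker='present': P(author N) = 0.55·0.9635 / (0.55·0.9635 + 0.85·0.0365) ≈ 0.9447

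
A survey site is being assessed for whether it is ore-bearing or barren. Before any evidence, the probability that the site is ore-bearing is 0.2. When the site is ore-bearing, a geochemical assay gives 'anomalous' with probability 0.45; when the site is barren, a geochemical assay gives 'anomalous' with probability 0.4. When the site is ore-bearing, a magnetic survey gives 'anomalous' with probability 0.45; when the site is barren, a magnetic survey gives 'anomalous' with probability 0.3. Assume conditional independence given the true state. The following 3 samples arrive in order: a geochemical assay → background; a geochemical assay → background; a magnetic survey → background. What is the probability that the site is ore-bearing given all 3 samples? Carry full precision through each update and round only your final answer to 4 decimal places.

0.1417

After a geochemical assay='background': P(ore) = 0.55·0.2000 / (0.55·0.2000 + 0.6·0.8000) ≈ 0.1864
After a geochemical assay='background': P(ore) = 0.55·0.1864 / (0.55·0.1864 + 0.6·0.8136) ≈ 0.1736
After a magnetic survey='background': P(ore) = 0.55·0.1736 / (0.55·0.1736 + 0.7·0.8264) ≈ 0.1417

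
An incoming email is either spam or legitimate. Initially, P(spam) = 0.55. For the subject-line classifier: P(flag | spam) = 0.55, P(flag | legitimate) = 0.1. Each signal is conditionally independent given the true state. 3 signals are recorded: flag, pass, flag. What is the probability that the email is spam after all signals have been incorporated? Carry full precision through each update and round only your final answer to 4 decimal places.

After 'flag': P(spam) = 0.55·0.5500 / (0.55·0.5500 + 0.1·0.4500) ≈ 0.8705
After 'pass': P(spam) = 0.45·0.8705 / (0.45·0.8705 + 0.9·0.1295) ≈ 0.7707
After 'flag': P(spam) = 0.55·0.7707 / (0.55·0.7707 + 0.1·0.2293) ≈ 0.9487

0.9487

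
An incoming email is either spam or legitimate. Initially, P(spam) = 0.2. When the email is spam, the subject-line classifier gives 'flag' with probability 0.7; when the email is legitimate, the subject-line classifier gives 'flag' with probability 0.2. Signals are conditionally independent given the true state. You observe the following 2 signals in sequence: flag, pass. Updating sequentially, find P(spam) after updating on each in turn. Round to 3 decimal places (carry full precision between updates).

Apply Bayes' rule sequentially, carrying P(spam) forward.
After 'flag': P(spam) = 0.7·0.2000 / (0.7·0.2000 + 0.2·0.8000) ≈ 0.4667
After 'pass': P(spam) = 0.3·0.4667 / (0.3·0.4667 + 0.8·0.5333) ≈ 0.2471

0.247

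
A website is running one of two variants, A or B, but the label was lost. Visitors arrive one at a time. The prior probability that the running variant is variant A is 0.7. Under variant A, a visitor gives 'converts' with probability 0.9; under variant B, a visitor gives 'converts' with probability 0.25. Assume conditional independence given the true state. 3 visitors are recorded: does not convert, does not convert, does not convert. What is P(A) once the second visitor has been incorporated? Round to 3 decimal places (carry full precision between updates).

After 'does not convert': P(A) = 0.1·0.7000 / (0.1·0.7000 + 0.75·0.3000) ≈ 0.2373
After 'does not convert': P(A) = 0.1·0.2373 / (0.1·0.2373 + 0.75·0.7627) ≈ 0.0398

0.040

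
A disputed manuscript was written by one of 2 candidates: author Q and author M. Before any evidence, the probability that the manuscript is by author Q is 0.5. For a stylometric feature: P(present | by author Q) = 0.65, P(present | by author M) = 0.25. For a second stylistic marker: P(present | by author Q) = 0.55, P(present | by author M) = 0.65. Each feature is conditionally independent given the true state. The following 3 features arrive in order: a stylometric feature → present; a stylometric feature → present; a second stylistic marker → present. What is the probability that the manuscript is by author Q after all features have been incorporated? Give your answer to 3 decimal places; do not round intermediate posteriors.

0.851

After a stylometric feature='present': P(author Q) = 0.65·0.5000 / (0.65·0.5000 + 0.25·0.5000) ≈ 0.7222
After a stylometric feature='present': P(author Q) = 0.65·0.7222 / (0.65·0.7222 + 0.25·0.2778) ≈ 0.8711
After a second stylistic marker='present': P(author Q) = 0.55·0.8711 / (0.55·0.8711 + 0.65·0.1289) ≈ 0.8512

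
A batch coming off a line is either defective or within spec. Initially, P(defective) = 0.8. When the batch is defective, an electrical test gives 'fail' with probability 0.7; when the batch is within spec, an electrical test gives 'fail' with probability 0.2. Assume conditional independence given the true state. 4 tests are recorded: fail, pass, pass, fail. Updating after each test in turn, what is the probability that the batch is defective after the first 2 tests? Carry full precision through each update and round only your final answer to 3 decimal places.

0.840

Each posterior becomes the prior for the next update.
After 'fail': P(defective) = 0.7·0.8000 / (0.7·0.8000 + 0.2·0.2000) ≈ 0.9333
After 'pass': P(defective) = 0.3·0.9333 / (0.3·0.9333 + 0.8·0.0667) ≈ 0.8400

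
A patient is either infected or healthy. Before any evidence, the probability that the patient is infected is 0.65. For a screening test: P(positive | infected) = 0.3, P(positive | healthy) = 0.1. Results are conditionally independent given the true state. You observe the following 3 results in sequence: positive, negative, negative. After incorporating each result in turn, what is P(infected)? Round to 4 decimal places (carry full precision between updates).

After 'positive': P(infected) = 0.3·0.6500 / (0.3·0.6500 + 0.1·0.3500) ≈ 0.8478
After 'negative': P(infected) = 0.7·0.8478 / (0.7·0.8478 + 0.9·0.1522) ≈ 0.8125
After 'negative': P(infected) = 0.7·0.8125 / (0.7·0.8125 + 0.9·0.1875) ≈ 0.7712

0.7712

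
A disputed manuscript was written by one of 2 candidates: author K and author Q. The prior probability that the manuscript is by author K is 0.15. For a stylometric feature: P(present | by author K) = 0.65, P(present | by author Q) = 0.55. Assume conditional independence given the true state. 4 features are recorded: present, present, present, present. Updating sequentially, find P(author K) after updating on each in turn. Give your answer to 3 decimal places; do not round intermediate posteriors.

0.256

After 'present': P(author K) = 0.65·0.1500 / (0.65·0.1500 + 0.55·0.8500) ≈ 0.1726
After 'present': P(author K) = 0.65·0.1726 / (0.65·0.1726 + 0.55·0.8274) ≈ 0.1977
After 'present': P(author K) = 0.65·0.1977 / (0.65·0.1977 + 0.55·0.8023) ≈ 0.2256
After 'present': P(author K) = 0.65·0.2256 / (0.65·0.2256 + 0.55·0.7744) ≈ 0.2561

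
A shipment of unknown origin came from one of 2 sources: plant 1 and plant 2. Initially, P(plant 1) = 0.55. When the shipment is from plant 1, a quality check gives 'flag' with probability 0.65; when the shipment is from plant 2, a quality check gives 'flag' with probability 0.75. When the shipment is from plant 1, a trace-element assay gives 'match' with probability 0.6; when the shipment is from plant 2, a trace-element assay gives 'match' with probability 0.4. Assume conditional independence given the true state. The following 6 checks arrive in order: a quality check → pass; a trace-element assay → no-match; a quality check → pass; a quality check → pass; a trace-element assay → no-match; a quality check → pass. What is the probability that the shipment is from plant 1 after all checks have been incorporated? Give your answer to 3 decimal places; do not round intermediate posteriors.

0.676

After a quality check='pass': P(plant 1) = 0.35·0.5500 / (0.35·0.5500 + 0.25·0.4500) ≈ 0.6311
After a trace-element assay='no-match': P(plant 1) = 0.4·0.6311 / (0.4·0.6311 + 0.6·0.3689) ≈ 0.5329
After a quality check='pass': P(plant 1) = 0.35·0.5329 / (0.35·0.5329 + 0.25·0.4671) ≈ 0.6149
After a quality check='pass': P(plant 1) = 0.35·0.6149 / (0.35·0.6149 + 0.25·0.3851) ≈ 0.6910
After a trace-element assay='no-match': P(plant 1) = 0.4·0.6910 / (0.4·0.6910 + 0.6·0.3090) ≈ 0.5985
After a quality check='pass': P(plant 1) = 0.35·0.5985 / (0.35·0.5985 + 0.25·0.4015) ≈ 0.6760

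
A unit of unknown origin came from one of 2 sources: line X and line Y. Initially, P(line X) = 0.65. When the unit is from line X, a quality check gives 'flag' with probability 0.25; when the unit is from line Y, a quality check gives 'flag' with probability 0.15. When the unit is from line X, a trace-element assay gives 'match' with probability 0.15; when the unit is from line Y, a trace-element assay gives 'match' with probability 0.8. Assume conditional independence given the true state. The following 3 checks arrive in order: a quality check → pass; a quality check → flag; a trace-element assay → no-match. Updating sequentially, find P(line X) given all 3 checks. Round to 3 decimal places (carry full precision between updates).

0.921

After a quality check='pass': P(line X) = 0.75·0.6500 / (0.75·0.6500 + 0.85·0.3500) ≈ 0.6210
After a quality check='flag': P(line X) = 0.25·0.6210 / (0.25·0.6210 + 0.15·0.3790) ≈ 0.7320
After a trace-element assay='no-match': P(line X) = 0.85·0.7320 / (0.85·0.7320 + 0.2·0.2680) ≈ 0.9207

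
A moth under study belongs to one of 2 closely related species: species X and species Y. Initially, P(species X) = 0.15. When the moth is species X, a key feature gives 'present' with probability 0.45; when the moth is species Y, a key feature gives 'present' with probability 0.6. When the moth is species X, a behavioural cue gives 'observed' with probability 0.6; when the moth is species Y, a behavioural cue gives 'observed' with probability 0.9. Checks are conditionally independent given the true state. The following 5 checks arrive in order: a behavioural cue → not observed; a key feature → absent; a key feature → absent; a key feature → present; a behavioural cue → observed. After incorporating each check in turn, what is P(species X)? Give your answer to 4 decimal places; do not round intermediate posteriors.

After a behavioural cue='not observed': P(species X) = 0.4·0.1500 / (0.4·0.1500 + 0.1·0.8500) ≈ 0.4138
After a key feature='absent': P(species X) = 0.55·0.4138 / (0.55·0.4138 + 0.4·0.5862) ≈ 0.4925
After a key feature='absent': P(species X) = 0.55·0.4925 / (0.55·0.4925 + 0.4·0.5075) ≈ 0.5717
After a key feature='present': P(species X) = 0.45·0.5717 / (0.45·0.5717 + 0.6·0.4283) ≈ 0.5002
After a behavioural cue='observed': P(species X) = 0.6·0.5002 / (0.6·0.5002 + 0.9·0.4998) ≈ 0.4002

0.4002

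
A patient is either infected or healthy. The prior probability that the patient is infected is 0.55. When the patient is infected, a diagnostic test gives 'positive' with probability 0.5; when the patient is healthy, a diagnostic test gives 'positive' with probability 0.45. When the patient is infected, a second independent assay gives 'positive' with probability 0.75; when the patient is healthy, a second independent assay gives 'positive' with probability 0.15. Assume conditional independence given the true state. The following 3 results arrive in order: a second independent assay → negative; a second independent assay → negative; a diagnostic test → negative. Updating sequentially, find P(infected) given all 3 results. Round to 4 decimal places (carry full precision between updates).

0.0877

After a second independent assay='negative': P(infected) = 0.25·0.5500 / (0.25·0.5500 + 0.85·0.4500) ≈ 0.2644
After a second independent assay='negative': P(infected) = 0.25·0.2644 / (0.25·0.2644 + 0.85·0.7356) ≈ 0.0956
After a diagnostic test='negative': P(infected) = 0.5·0.0956 / (0.5·0.0956 + 0.55·0.9044) ≈ 0.0877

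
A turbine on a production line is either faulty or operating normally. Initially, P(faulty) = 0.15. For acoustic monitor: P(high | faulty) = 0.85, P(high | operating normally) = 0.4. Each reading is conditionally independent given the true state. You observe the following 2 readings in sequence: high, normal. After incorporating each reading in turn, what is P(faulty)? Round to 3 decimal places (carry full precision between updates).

0.086

After 'high': P(faulty) = 0.85·0.1500 / (0.85·0.1500 + 0.4·0.8500) ≈ 0.2727
After 'normal': P(faulty) = 0.15·0.2727 / (0.15·0.2727 + 0.6·0.7273) ≈ 0.0857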